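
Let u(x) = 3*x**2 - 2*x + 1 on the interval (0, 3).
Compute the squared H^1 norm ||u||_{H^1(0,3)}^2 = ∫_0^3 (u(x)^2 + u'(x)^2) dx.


||u||_{H^1}^2 = 2487/5

The H^1 norm (squared) on an interval (0, L) is
  ||u||_{H^1}^2 = ∫_0^L u(x)^2 dx + ∫_0^L u'(x)^2 dx.
Compute u'(x) = 6*x - 2.
Then u(x)^2 = 9*x**4 - 12*x**3 + 10*x**2 - 4*x + 1 and u'(x)^2 = 36*x**2 - 24*x + 4.
Integrate each monomial from 0 to 3 using ∫_0^3 c·x^n dx = c·3^(n+1)/(n+1):
  ∫_0^3 u(x)^2 dx = ∫_0^3 (9*x^4 - 12*x^3 + 10*x^2 - 4*x + 1) dx. Term by term:
    ∫_0^3 9*x^4 dx = 2187/5;  ∫_0^3 -12*x^3 dx = -243;  ∫_0^3 10*x^2 dx = 90;
    ∫_0^3 -4*x dx = -18;  ∫_0^3 1 dx = 3.
  Sum: 2187/5 − 243 + 90 − 18 + 3 = 1347/5.
  ∫_0^3 u'(x)^2 dx = ∫_0^3 (36*x^2 - 24*x + 4) dx. Term by term:
    ∫_0^3 36*x^2 dx = 324;  ∫_0^3 -24*x dx = -108;  ∫_0^3 4 dx = 12.
  Sum: 324 − 108 + 12 = 228.
Adding: ||u||_{H^1}^2 = 1347/5 + 228 = 2487/5.


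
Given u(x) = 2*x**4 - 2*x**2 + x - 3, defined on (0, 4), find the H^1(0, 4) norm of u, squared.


||u||_{H^1}^2 = 10659608/45

The H^1 norm (squared) on an interval (0, L) is
  ||u||_{H^1}^2 = ∫_0^L u(x)^2 dx + ∫_0^L u'(x)^2 dx.
Compute u'(x) = 8*x**3 - 4*x + 1.
Then u(x)^2 = 4*x**8 - 8*x**6 + 4*x**5 - 8*x**4 - 4*x**3 + 13*x**2 - 6*x + 9 and u'(x)^2 = 64*x**6 - 64*x**4 + 16*x**3 + 16*x**2 - 8*x + 1.
Integrate each monomial from 0 to 4 using ∫_0^4 c·x^n dx = c·4^(n+1)/(n+1):
  ∫_0^4 u(x)^2 dx = ∫_0^4 (4*x^8 - 8*x^6 + 4*x^5 - 8*x^4 - 4*x^3 + 13*x^2 - 6*x + 9) dx. Term by term:
    ∫_0^4 4*x^8 dx = 1048576/9;  ∫_0^4 -8*x^6 dx = -131072/7;  ∫_0^4 4*x^5 dx = 8192/3;
    ∫_0^4 -8*x^4 dx = -8192/5;  ∫_0^4 -4*x^3 dx = -256;  ∫_0^4 13*x^2 dx = 832/3;
    ∫_0^4 -6*x dx = -48;  ∫_0^4 9 dx = 36.
  Sum: 1048576/9 − 131072/7 + 8192/3 − 8192/5 − 256 + 832/3 − 48 + 36 = 31148924/315.
  ∫_0^4 u'(x)^2 dx = ∫_0^4 (64*x^6 - 64*x^4 + 16*x^3 + 16*x^2 - 8*x + 1) dx. Term by term:
    ∫_0^4 64*x^6 dx = 1048576/7;  ∫_0^4 -64*x^4 dx = -65536/5;  ∫_0^4 16*x^3 dx = 1024;
    ∫_0^4 16*x^2 dx = 1024/3;  ∫_0^4 -8*x dx = -64;  ∫_0^4 1 dx = 4.
  Sum: 1048576/7 − 65536/5 + 1024 + 1024/3 − 64 + 4 = 14489444/105.
Adding: ||u||_{H^1}^2 = 31148924/315 + 14489444/105 = 10659608/45.


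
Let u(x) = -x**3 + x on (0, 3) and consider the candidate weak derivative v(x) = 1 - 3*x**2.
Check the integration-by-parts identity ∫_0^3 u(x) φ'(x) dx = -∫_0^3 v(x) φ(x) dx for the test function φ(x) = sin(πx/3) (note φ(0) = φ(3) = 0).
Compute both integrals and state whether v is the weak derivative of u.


LHS = -324/π^3 + 75/π, RHS = -324/π^3 + 75/π. Yes, v = u' weakly.

u(x) = -x**3 + x, classical derivative u'(x) = 1 - 3*x**2.
φ(x) = sin(πx/3), so φ'(x) = π*cos(π*x/3)/3.
Note φ(0) = φ(3) = 0, so the boundary term u·φ vanishes.
LHS = ∫_0^3 u(x) φ'(x) dx = ∫_0^3 (-π*x^3*cos(π*x/3)/3 + π*x*cos(π*x/3)/3) dx. Term by term:
  ∫_0^3 -π*x^3*cos(π*x/3)/3 dx = -324/π^3 + 81/π;  ∫_0^3 π*x*cos(π*x/3)/3 dx = -6/π.
Sum: -324/π^3 + 81/π − 6/π = -324/π^3 + 75/π.
So LHS = -324/π^3 + 75/π.
∫_0^3 v(x) φ(x) dx = ∫_0^3 (-3*x^2*sin(π*x/3) + sin(π*x/3)) dx. Term by term:
  ∫_0^3 -3*x^2*sin(π*x/3) dx = -81/π + 324/π^3;  ∫_0^3 sin(π*x/3) dx = 6/π.
Sum: -81/π + 324/π^3 + 6/π = -75/π + 324/π^3.
So RHS = -∫_0^3 v(x) φ(x) dx = -324/π^3 + 75/π.
LHS = RHS, so the identity holds for this test φ.
Moreover u is smooth here and v(x) = u'(x) = 1 - 3*x**2 pointwise, so the identity holds for every test function. Hence v is the weak derivative of u.


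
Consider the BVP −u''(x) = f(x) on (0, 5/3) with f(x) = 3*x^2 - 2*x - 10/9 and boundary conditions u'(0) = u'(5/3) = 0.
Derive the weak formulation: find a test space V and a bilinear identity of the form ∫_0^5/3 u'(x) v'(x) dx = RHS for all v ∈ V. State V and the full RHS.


V = H^1(0, 5/3) (no boundary constraint on v; u is determined up to an additive constant); weak form: ∫_0^5/3 u'v' dx = ∫_0^5/3 (3*x^2 - 2*x - 10/9) v dx for all v ∈ V.

Multiply both sides by a test function v and integrate from 0 to 5/3:
  ∫_0^5/3 −u''(x) v(x) dx = ∫_0^5/3 f(x) v(x) dx.
Integrate the LHS by parts once:
  ∫_0^5/3 −u'' v dx = −[u'(x) v(x)]_0^5/3 + ∫_0^5/3 u'(x) v'(x) dx.
Thus ∫_0^5/3 u'(x) v'(x) dx = ∫_0^5/3 f(x) v(x) dx + [u'(x) v(x)]_0^5/3.
Choose V so that boundary terms are either known or forced to vanish.
u has homogeneous Neumann: u'(0) = u'(5/3) = 0. So [u' v]_0^5/3 = 0·v(5/3) − 0·v(0) = 0 for any v; take V = H^1(0, 5/3).
Weak formulation: find u (satisfying any essential BC) such that ∫_0^5/3 u'(x) v'(x) dx = ∫_0^5/3 f v dx for all v ∈ V (homogeneous Neumann, so boundary terms vanish).
Substituting f(x) = 3*x^2 - 2*x - 10/9, the right-hand side is ∫_0^5/3 (3*x^2 - 2*x - 10/9) v dx.
Compatibility check (pure Neumann): taking v ≡ 1 ∈ V gives 0 = ∫_0^5/3 f dx + (0) − (0), i.e. ∫_0^5/3 f dx must equal u'(0) − u'(5/3) = 0. Indeed ∫_0^5/3 (3*x^2 - 2*x - 10/9) dx = 0, so the data are compatible. The solution is then unique only up to an additive constant (fix it e.g. by requiring ∫_0^5/3 u dx = 0).


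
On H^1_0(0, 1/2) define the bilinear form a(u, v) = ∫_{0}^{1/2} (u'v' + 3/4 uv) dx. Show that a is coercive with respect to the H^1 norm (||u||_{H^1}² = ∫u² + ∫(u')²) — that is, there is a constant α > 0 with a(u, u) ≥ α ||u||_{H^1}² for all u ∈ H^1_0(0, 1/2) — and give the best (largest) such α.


α = (3 + 16*π^2)/(4*(1 + 4*π^2))

Coercivity of a(·,·) on H^1_0(0, 1/2) means a(u, u) ≥ α ||u||_{H^1}² for every u ∈ H^1_0.
The interval has length L = 1/2, and Poincaré/coercivity depend only on L. Here a(u, u) = ∫(u')² + (3/4)·∫u².
Here 0 < c = 3/4 < 1. The condition a(u,u) ≥ α||u||_{H^1}² reads (1−α)∫(u')² ≥ (α−c)∫u². Any admissible α is ≤ 1 (rapidly oscillating u have ∫u²/∫(u')² → 0), and α = 1 would force 0 ≥ (1−c)∫u², impossible since c < 1; so 1−α > 0. By the sharp Poincaré inequality on H^1_0 of an interval of length L, ∫(u')² ≥ (π/L)²∫u² with equality for the first sine mode sin(π(x−x₀)/L) (x₀ the left endpoint), so the inequality holds for all u iff (1−α)(π/L)² ≥ α − c, i.e. α ≤ ((π/L)² + c)/((π/L)² + 1) = (1 + c(L/π)²)/(1 + (L/π)²). With (π/L)² = 4*π^2 and c = 3/4, the largest admissible constant is α = ((π/L)² + c)/((π/L)² + 1).
Simplifying, α = (3 + 16*π^2)/(4*(1 + 4*π^2)).


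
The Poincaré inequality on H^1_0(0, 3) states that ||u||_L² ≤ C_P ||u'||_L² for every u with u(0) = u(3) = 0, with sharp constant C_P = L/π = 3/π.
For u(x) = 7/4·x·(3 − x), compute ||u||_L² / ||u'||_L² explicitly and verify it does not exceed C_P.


||u||_L² / ||u'||_L² = 3*sqrt(10)/10 < C_P = 3/π.

u(x) = 7/4·x·(3 − x), so u'(x) = 21/4 - 7*x/2.
u(x) = 7/4·x·(3 − x) vanishes at x = 0 and x = 3, so u ∈ H^1_0(0, 3). Differentiate via the product rule and integrate the resulting polynomials term by term.
  ∫_0^3 u² dx = ∫_0^3 (49*x^4/16 - 147*x^3/8 + 441*x^2/16) dx. Term by term:
    ∫_0^3 49*x^4/16 dx = 11907/80;  ∫_0^3 -147*x^3/8 dx = -11907/32;  ∫_0^3 441*x^2/16 dx = 3969/16.
  Sum: 11907/80 − 11907/32 + 3969/16 = 3969/160.
  ∫_0^3 (u')² dx = ∫_0^3 (49*x^2/4 - 147*x/4 + 441/16) dx. Term by term:
    ∫_0^3 49*x^2/4 dx = 441/4;  ∫_0^3 -147*x/4 dx = -1323/8;  ∫_0^3 441/16 dx = 1323/16.
  Sum: 441/4 − 1323/8 + 1323/16 = 441/16.
∫_0^3 u² dx = 3969/160, so ||u||_L² = 63*sqrt(10)/40.
∫_0^3 (u')² dx = 441/16, so ||u'||_L² = 21/4.
Ratio ||u||_L² / ||u'||_L² = 3*sqrt(10)/10.
Sharp Poincaré constant on H^1_0(0, 3) is C_P = L/π = 3/π, achieved by sin(π/3·x).
A polynomial bump cannot attain the sharp Poincaré constant (only the first sine eigenfunction does), so the ratio is strictly less than C_P, consistent with ||u||_L² ≤ C_P ||u'||_L².


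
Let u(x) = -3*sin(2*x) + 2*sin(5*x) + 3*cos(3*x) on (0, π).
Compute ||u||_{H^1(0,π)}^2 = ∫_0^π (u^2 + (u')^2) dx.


||u||_{H^1(0,π)}^2 = 144 + 239*π/2

u'(x) = -9*sin(3*x) - 6*cos(2*x) + 10*cos(5*x).
Expand u² and (u')² and integrate term by term on (0, π), using: for integers n ≥ 1, ∫_0^π sin²(nx) dx = ∫_0^π cos²(nx) dx = π/2; for n ≠ n', ∫_0^π sin(nx)sin(n'x) dx = ∫_0^π cos(nx)cos(n'x) dx = 0; and by product-to-sum, ∫_0^π sin(nx)cos(n'x) dx = ½∫_0^π [sin((n+n')x) + sin((n−n')x)] dx, which is 0 when n+n' is even and 2n/(n²−n'²) when n+n' is odd (it need not vanish on (0, π)).
  u² squared terms: (-3)²·∫sin(2x)² dx = 9·π/2 = 9*π/2;  (2)²·∫sin(5x)² dx = 4·π/2 = 2*π;  (3)²·∫cos(3x)² dx = 9·π/2 = 9*π/2.
  u² cross terms: 2·(-3)·(2)·∫sin(2x)·sin(5x) dx = -12·(0) = 0;  2·(-3)·(3)·∫sin(2x)·cos(3x) dx = -18·(-4/5) = 72/5;  2·(2)·(3)·∫sin(5x)·cos(3x) dx = 12·(0) = 0.
  So ∫_0^π u² dx = 9*π/2 + 2*π + 9*π/2 + 0 + 72/5 + 0 = 72/5 + 11*π.
  (u')² squared terms: (-9)²·∫sin(3x)² dx = 81·π/2 = 81*π/2;  (-6)²·∫cos(2x)² dx = 36·π/2 = 18*π;  (10)²·∫cos(5x)² dx = 100·π/2 = 50*π.
  (u')² cross terms: 2·(-9)·(-6)·∫sin(3x)·cos(2x) dx = 108·(6/5) = 648/5;  2·(-9)·(10)·∫sin(3x)·cos(5x) dx = -180·(0) = 0;  2·(-6)·(10)·∫cos(2x)·cos(5x) dx = -120·(0) = 0.
  So ∫_0^π (u')² dx = 81*π/2 + 18*π + 50*π + 648/5 + 0 + 0 = 648/5 + 217*π/2.
||u||_{H^1}^2 = (72/5 + 11*π) + (648/5 + 217*π/2) = 144 + 239*π/2.


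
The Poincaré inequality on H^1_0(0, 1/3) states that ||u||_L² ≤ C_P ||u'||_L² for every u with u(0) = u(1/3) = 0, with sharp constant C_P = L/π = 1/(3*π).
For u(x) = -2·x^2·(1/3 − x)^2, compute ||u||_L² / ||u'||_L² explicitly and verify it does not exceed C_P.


||u||_L² / ||u'||_L² = sqrt(3)/18 < C_P = 1/(3*π).

u(x) = -2·x^2·(1/3 − x)^2, so u'(x) = 4*x*(-18*x^2 + 9*x - 1)/9.
u(x) = -2·x^2·(1/3 − x)^2 vanishes at x = 0 and x = 1/3, so u ∈ H^1_0(0, 1/3). Differentiate via the product rule and integrate the resulting polynomials term by term.
  ∫_0^1/3 u² dx = ∫_0^1/3 (4*x^8 - 16*x^7/3 + 8*x^6/3 - 16*x^5/27 + 4*x^4/81) dx. Term by term:
    ∫_0^1/3 4*x^8 dx = 4/177147;  ∫_0^1/3 -16*x^7/3 dx = -2/19683;  ∫_0^1/3 8*x^6/3 dx = 8/45927;
    ∫_0^1/3 -16*x^5/27 dx = -8/59049;  ∫_0^1/3 4*x^4/81 dx = 4/98415.
  Sum: 4/177147 − 2/19683 + 8/45927 − 8/59049 + 4/98415 = 2/6200145.
  ∫_0^1/3 (u')² dx = ∫_0^1/3 (64*x^6 - 64*x^5 + 208*x^4/9 - 32*x^3/9 + 16*x^2/81) dx. Term by term:
    ∫_0^1/3 64*x^6 dx = 64/15309;  ∫_0^1/3 -64*x^5 dx = -32/2187;  ∫_0^1/3 208*x^4/9 dx = 208/10935;
    ∫_0^1/3 -32*x^3/9 dx = -8/729;  ∫_0^1/3 16*x^2/81 dx = 16/6561.
  Sum: 64/15309 − 32/2187 + 208/10935 − 8/729 + 16/6561 = 8/229635.
∫_0^1/3 u² dx = 2/6200145, so ||u||_L² = sqrt(210)/25515.
∫_0^1/3 (u')² dx = 8/229635, so ||u'||_L² = 2*sqrt(70)/2835.
Ratio ||u||_L² / ||u'||_L² = sqrt(3)/18.
Sharp Poincaré constant on H^1_0(0, 1/3) is C_P = L/π = 1/(3*π), achieved by sin(3*π·x).
A polynomial bump cannot attain the sharp Poincaré constant (only the first sine eigenfunction does), so the ratio is strictly less than C_P, consistent with ||u||_L² ≤ C_P ||u'||_L².


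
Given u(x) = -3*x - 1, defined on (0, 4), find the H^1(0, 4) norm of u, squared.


||u||_{H^1}^2 = 280

The H^1 norm (squared) on an interval (0, L) is
  ||u||_{H^1}^2 = ∫_0^L u(x)^2 dx + ∫_0^L u'(x)^2 dx.
Compute u'(x) = -3.
Then u(x)^2 = 9*x**2 + 6*x + 1 and u'(x)^2 = 9.
Integrate each monomial from 0 to 4 using ∫_0^4 c·x^n dx = c·4^(n+1)/(n+1):
  ∫_0^4 u(x)^2 dx = ∫_0^4 (9*x^2 + 6*x + 1) dx. Term by term:
    ∫_0^4 9*x^2 dx = 192;  ∫_0^4 6*x dx = 48;  ∫_0^4 1 dx = 4.
  Sum: 192 + 48 + 4 = 244.
  ∫_0^4 u'(x)^2 dx = ∫_0^4 (9) dx. Term by term:
    ∫_0^4 9 dx = 36.
Adding: ||u||_{H^1}^2 = 244 + 36 = 280.


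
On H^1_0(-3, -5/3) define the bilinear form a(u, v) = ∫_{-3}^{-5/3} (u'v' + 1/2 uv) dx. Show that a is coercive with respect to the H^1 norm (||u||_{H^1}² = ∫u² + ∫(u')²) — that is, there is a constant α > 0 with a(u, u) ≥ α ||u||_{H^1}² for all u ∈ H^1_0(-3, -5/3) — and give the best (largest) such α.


α = (8 + 9*π^2)/(16 + 9*π^2)

Coercivity of a(·,·) on H^1_0(-3, -5/3) means a(u, u) ≥ α ||u||_{H^1}² for every u ∈ H^1_0.
The interval has length L = 4/3, and Poincaré/coercivity depend only on L. Here a(u, u) = ∫(u')² + (1/2)·∫u².
Here 0 < c = 1/2 < 1. The condition a(u,u) ≥ α||u||_{H^1}² reads (1−α)∫(u')² ≥ (α−c)∫u². Any admissible α is ≤ 1 (rapidly oscillating u have ∫u²/∫(u')² → 0), and α = 1 would force 0 ≥ (1−c)∫u², impossible since c < 1; so 1−α > 0. By the sharp Poincaré inequality on H^1_0 of an interval of length L, ∫(u')² ≥ (π/L)²∫u² with equality for the first sine mode sin(π(x−x₀)/L) (x₀ the left endpoint), so the inequality holds for all u iff (1−α)(π/L)² ≥ α − c, i.e. α ≤ ((π/L)² + c)/((π/L)² + 1) = (1 + c(L/π)²)/(1 + (L/π)²). With (π/L)² = 9*π^2/16 and c = 1/2, the largest admissible constant is α = ((π/L)² + c)/((π/L)² + 1).
Simplifying, α = (8 + 9*π^2)/(16 + 9*π^2).


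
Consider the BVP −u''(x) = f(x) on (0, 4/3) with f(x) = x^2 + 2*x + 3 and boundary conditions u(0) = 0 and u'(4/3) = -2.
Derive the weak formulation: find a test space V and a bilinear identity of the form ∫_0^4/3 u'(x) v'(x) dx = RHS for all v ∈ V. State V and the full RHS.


V = {v ∈ H^1(0, 4/3) : v(0) = 0} (test functions vanish at x = 0 where u is specified); weak form: ∫_0^4/3 u'v' dx = ∫_0^4/3 (x^2 + 2*x + 3) v dx − 2·v(4/3) for all v ∈ V.

Multiply both sides by a test function v and integrate from 0 to 4/3:
  ∫_0^4/3 −u''(x) v(x) dx = ∫_0^4/3 f(x) v(x) dx.
Integrate the LHS by parts once:
  ∫_0^4/3 −u'' v dx = −[u'(x) v(x)]_0^4/3 + ∫_0^4/3 u'(x) v'(x) dx.
Thus ∫_0^4/3 u'(x) v'(x) dx = ∫_0^4/3 f(x) v(x) dx + [u'(x) v(x)]_0^4/3.
Choose V so that boundary terms are either known or forced to vanish.
Mixed BC: u(0) = 0 (Dirichlet) and u'(4/3) = -2 (Neumann). Define V = {v ∈ H^1(0, 4/3) : v(0) = 0}. Then [u' v]_0^4/3 = u'(4/3)·v(4/3) − u'(0)·0 = − 2·v(4/3).
Weak formulation: find u (satisfying any essential BC) such that ∫_0^4/3 u'(x) v'(x) dx = ∫_0^4/3 f v dx − 2·v(4/3) for all v ∈ V (Dirichlet at 0 absorbed into V; Neumann datum at x = 4/3 contributes the boundary term).
Substituting f(x) = x^2 + 2*x + 3, the right-hand side is ∫_0^4/3 (x^2 + 2*x + 3) v dx − 2·v(4/3).


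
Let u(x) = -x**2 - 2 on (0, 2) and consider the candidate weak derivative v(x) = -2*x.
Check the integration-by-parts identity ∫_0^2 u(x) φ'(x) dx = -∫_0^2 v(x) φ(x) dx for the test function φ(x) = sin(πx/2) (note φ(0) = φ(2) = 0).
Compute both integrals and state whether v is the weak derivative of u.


LHS = 8/π, RHS = 8/π. Yes, v = u' weakly.

u(x) = -x**2 - 2, classical derivative u'(x) = -2*x.
φ(x) = sin(πx/2), so φ'(x) = π*cos(π*x/2)/2.
Note φ(0) = φ(2) = 0, so the boundary term u·φ vanishes.
LHS = ∫_0^2 u(x) φ'(x) dx = ∫_0^2 (-π*x^2*cos(π*x/2)/2 - π*cos(π*x/2)) dx. Term by term:
  ∫_0^2 -π*cos(π*x/2) dx = 0;  ∫_0^2 -π*x^2*cos(π*x/2)/2 dx = 8/π.
Sum: 0 + 8/π = 8/π.
So LHS = 8/π.
∫_0^2 v(x) φ(x) dx = ∫_0^2 (-2*x*sin(π*x/2)) dx. Term by term:
  ∫_0^2 -2*x*sin(π*x/2) dx = -8/π.
So RHS = -∫_0^2 v(x) φ(x) dx = 8/π.
LHS = RHS, so the identity holds for this test φ.
Moreover u is smooth here and v(x) = u'(x) = -2*x pointwise, so the identity holds for every test function. Hence v is the weak derivative of u.


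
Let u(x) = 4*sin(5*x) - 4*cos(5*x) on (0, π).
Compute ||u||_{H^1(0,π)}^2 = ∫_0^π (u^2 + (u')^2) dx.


||u||_{H^1(0,π)}^2 = 416*π

u'(x) = 20*sin(5*x) + 20*cos(5*x).
Expand u² and (u')² and integrate term by term on (0, π), using: for integers n ≥ 1, ∫_0^π sin²(nx) dx = ∫_0^π cos²(nx) dx = π/2; for n ≠ n', ∫_0^π sin(nx)sin(n'x) dx = ∫_0^π cos(nx)cos(n'x) dx = 0; and by product-to-sum, ∫_0^π sin(nx)cos(n'x) dx = ½∫_0^π [sin((n+n')x) + sin((n−n')x)] dx, which is 0 when n+n' is even and 2n/(n²−n'²) when n+n' is odd (it need not vanish on (0, π)).
  u² squared terms: (-4)²·∫cos(5x)² dx = 16·π/2 = 8*π;  (4)²·∫sin(5x)² dx = 16·π/2 = 8*π.
  u² cross terms: 2·(-4)·(4)·∫cos(5x)·sin(5x) dx = -32·(0) = 0.
  So ∫_0^π u² dx = 8*π + 8*π + 0 = 16*π.
  (u')² squared terms: (20)²·∫cos(5x)² dx = 400·π/2 = 200*π;  (20)²·∫sin(5x)² dx = 400·π/2 = 200*π.
  (u')² cross terms: 2·(20)·(20)·∫cos(5x)·sin(5x) dx = 800·(0) = 0.
  So ∫_0^π (u')² dx = 200*π + 200*π + 0 = 400*π.
||u||_{H^1}^2 = (16*π) + (400*π) = 416*π.


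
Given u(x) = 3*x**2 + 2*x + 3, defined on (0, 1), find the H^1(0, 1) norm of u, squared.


||u||_{H^1}^2 = 827/15

The H^1 norm (squared) on an interval (0, L) is
  ||u||_{H^1}^2 = ∫_0^L u(x)^2 dx + ∫_0^L u'(x)^2 dx.
Compute u'(x) = 6*x + 2.
Then u(x)^2 = 9*x**4 + 12*x**3 + 22*x**2 + 12*x + 9 and u'(x)^2 = 36*x**2 + 24*x + 4.
Integrate each monomial from 0 to 1 using ∫_0^1 c·x^n dx = c·1^(n+1)/(n+1):
  ∫_0^1 u(x)^2 dx = ∫_0^1 (9*x^4 + 12*x^3 + 22*x^2 + 12*x + 9) dx. Term by term:
    ∫_0^1 9*x^4 dx = 9/5;  ∫_0^1 12*x^3 dx = 3;  ∫_0^1 22*x^2 dx = 22/3;
    ∫_0^1 12*x dx = 6;  ∫_0^1 9 dx = 9.
  Sum: 9/5 + 3 + 22/3 + 6 + 9 = 407/15.
  ∫_0^1 u'(x)^2 dx = ∫_0^1 (36*x^2 + 24*x + 4) dx. Term by term:
    ∫_0^1 36*x^2 dx = 12;  ∫_0^1 24*x dx = 12;  ∫_0^1 4 dx = 4.
  Sum: 12 + 12 + 4 = 28.
Adding: ||u||_{H^1}^2 = 407/15 + 28 = 827/15.


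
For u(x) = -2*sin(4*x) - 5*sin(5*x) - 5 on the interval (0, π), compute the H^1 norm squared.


||u||_{H^1(0,π)}^2 = 20 + 384*π

u'(x) = -8*cos(4*x) - 25*cos(5*x).
Expand u² and (u')² and integrate term by term on (0, π), using: for integers n ≥ 1, ∫_0^π sin²(nx) dx = ∫_0^π cos²(nx) dx = π/2; for n ≠ n', ∫_0^π sin(nx)sin(n'x) dx = ∫_0^π cos(nx)cos(n'x) dx = 0; and by product-to-sum, ∫_0^π sin(nx)cos(n'x) dx = ½∫_0^π [sin((n+n')x) + sin((n−n')x)] dx, which is 0 when n+n' is even and 2n/(n²−n'²) when n+n' is odd (it need not vanish on (0, π)). For the constant mode: ∫_0^π 1 dx = π, ∫_0^π cos(nx) dx = 0, ∫_0^π sin(nx) dx = (1−(−1)^n)/n.
  u² squared terms: (-5)²·∫1 dx = 25·π = 25*π;  (-5)²·∫sin(5x)² dx = 25·π/2 = 25*π/2;  (-2)²·∫sin(4x)² dx = 4·π/2 = 2*π.
  u² cross terms: 2·(-5)·(-5)·∫1·sin(5x) dx = 50·(2/5) = 20;  2·(-5)·(-2)·∫1·sin(4x) dx = 20·(0) = 0;  2·(-5)·(-2)·∫sin(5x)·sin(4x) dx = 20·(0) = 0.
  So ∫_0^π u² dx = 25*π + 25*π/2 + 2*π + 20 + 0 + 0 = 20 + 79*π/2.
  (u')² squared terms: (-25)²·∫cos(5x)² dx = 625·π/2 = 625*π/2;  (-8)²·∫cos(4x)² dx = 64·π/2 = 32*π.
  (u')² cross terms: 2·(-25)·(-8)·∫cos(5x)·cos(4x) dx = 400·(0) = 0.
  So ∫_0^π (u')² dx = 625*π/2 + 32*π + 0 = 689*π/2.
||u||_{H^1}^2 = (20 + 79*π/2) + (689*π/2) = 20 + 384*π.


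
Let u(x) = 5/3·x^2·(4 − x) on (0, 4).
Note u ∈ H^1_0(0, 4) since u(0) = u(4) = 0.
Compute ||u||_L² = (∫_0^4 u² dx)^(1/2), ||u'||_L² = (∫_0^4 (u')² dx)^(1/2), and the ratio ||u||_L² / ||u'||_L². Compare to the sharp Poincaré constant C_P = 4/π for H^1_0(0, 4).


||u||_L² / ||u'||_L² = 2*sqrt(14)/7 < C_P = 4/π.

u(x) = 5/3·x^2·(4 − x), so u'(x) = 5*x*(8 - 3*x)/3.
u(x) = 5/3·x^2·(4 − x) vanishes at x = 0 and x = 4, so u ∈ H^1_0(0, 4). Differentiate via the product rule and integrate the resulting polynomials term by term.
  ∫_0^4 u² dx = ∫_0^4 (25*x^6/9 - 200*x^5/9 + 400*x^4/9) dx. Term by term:
    ∫_0^4 25*x^6/9 dx = 409600/63;  ∫_0^4 -200*x^5/9 dx = -409600/27;  ∫_0^4 400*x^4/9 dx = 81920/9.
  Sum: 409600/63 − 409600/27 + 81920/9 = 81920/189.
  ∫_0^4 (u')² dx = ∫_0^4 (25*x^4 - 400*x^3/3 + 1600*x^2/9) dx. Term by term:
    ∫_0^4 25*x^4 dx = 5120;  ∫_0^4 -400*x^3/3 dx = -25600/3;  ∫_0^4 1600*x^2/9 dx = 102400/27.
  Sum: 5120 − 25600/3 + 102400/27 = 10240/27.
∫_0^4 u² dx = 81920/189, so ||u||_L² = 128*sqrt(105)/63.
∫_0^4 (u')² dx = 10240/27, so ||u'||_L² = 32*sqrt(30)/9.
Ratio ||u||_L² / ||u'||_L² = 2*sqrt(14)/7.
Sharp Poincaré constant on H^1_0(0, 4) is C_P = L/π = 4/π, achieved by sin(π/4·x).
A polynomial bump cannot attain the sharp Poincaré constant (only the first sine eigenfunction does), so the ratio is strictly less than C_P, consistent with ||u||_L² ≤ C_P ||u'||_L².


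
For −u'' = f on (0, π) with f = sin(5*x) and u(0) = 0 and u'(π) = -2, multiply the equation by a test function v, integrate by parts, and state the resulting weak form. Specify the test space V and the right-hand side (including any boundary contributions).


V = {v ∈ H^1(0, π) : v(0) = 0} (test functions vanish at x = 0 where u is specified); weak form: ∫_0^π u'v' dx = ∫_0^π (sin(5*x)) v dx − 2·v(π) for all v ∈ V.

Multiply both sides by a test function v and integrate from 0 to π:
  ∫_0^π −u''(x) v(x) dx = ∫_0^π f(x) v(x) dx.
Integrate the LHS by parts once:
  ∫_0^π −u'' v dx = −[u'(x) v(x)]_0^π + ∫_0^π u'(x) v'(x) dx.
Thus ∫_0^π u'(x) v'(x) dx = ∫_0^π f(x) v(x) dx + [u'(x) v(x)]_0^π.
Choose V so that boundary terms are either known or forced to vanish.
Mixed BC: u(0) = 0 (Dirichlet) and u'(π) = -2 (Neumann). Define V = {v ∈ H^1(0, π) : v(0) = 0}. Then [u' v]_0^π = u'(π)·v(π) − u'(0)·0 = − 2·v(π).
Weak formulation: find u (satisfying any essential BC) such that ∫_0^π u'(x) v'(x) dx = ∫_0^π f v dx − 2·v(π) for all v ∈ V (Dirichlet at 0 absorbed into V; Neumann datum at x = π contributes the boundary term).
Substituting f(x) = sin(5*x), the right-hand side is ∫_0^π (sin(5*x)) v dx − 2·v(π).


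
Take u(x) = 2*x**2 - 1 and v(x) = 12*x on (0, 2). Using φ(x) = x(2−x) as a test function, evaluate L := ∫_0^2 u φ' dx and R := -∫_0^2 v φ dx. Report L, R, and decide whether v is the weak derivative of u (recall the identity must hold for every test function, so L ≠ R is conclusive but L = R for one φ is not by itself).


LHS = -16/3, RHS = -16. No, v is not the weak derivative of u.

u(x) = 2*x**2 - 1, classical derivative u'(x) = 4*x.
φ(x) = x(2−x), so φ'(x) = 2 - 2*x.
Note φ(0) = φ(2) = 0, so the boundary term u·φ vanishes.
LHS = ∫_0^2 u(x) φ'(x) dx = ∫_0^2 (-4*x^3 + 4*x^2 + 2*x - 2) dx. Term by term:
  ∫_0^2 -4*x^3 dx = -16;  ∫_0^2 4*x^2 dx = 32/3;  ∫_0^2 2*x dx = 4;
  ∫_0^2 -2 dx = -4.
Sum: -16 + 32/3 + 4 − 4 = -16/3.
So LHS = -16/3.
∫_0^2 v(x) φ(x) dx = ∫_0^2 (-12*x^3 + 24*x^2) dx. Term by term:
  ∫_0^2 -12*x^3 dx = -48;  ∫_0^2 24*x^2 dx = 64.
Sum: -48 + 64 = 16.
So RHS = -∫_0^2 v(x) φ(x) dx = -16.
LHS − RHS = 32/3 ≠ 0, so the identity fails.
(For a valid weak derivative the identity must hold for EVERY test function, in particular this one. The failure shows v is NOT the weak derivative of u.)
Correct weak derivative would be u'(x) = 4*x.


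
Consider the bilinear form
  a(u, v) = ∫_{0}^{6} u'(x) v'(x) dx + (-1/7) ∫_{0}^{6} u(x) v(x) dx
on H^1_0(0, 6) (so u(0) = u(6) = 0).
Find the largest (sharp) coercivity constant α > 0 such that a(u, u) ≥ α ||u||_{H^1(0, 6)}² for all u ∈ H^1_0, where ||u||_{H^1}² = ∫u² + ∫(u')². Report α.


α = (-36/7 + π^2)/(π^2 + 36)

Coercivity of a(·,·) on H^1_0(0, 6) means a(u, u) ≥ α ||u||_{H^1}² for every u ∈ H^1_0.
The interval has length L = 6, and Poincaré/coercivity depend only on L. Here a(u, u) = ∫(u')² + (-1/7)·∫u².
Here c = -1/7 < 0 with |c| < (π/L)² = π^2/36, so coercivity still holds. The condition a(u,u) ≥ α||u||_{H^1}² reads (1−α)∫(u')² ≥ (α−c)∫u². Any admissible α is ≤ 1 (rapidly oscillating u have ∫u²/∫(u')² → 0), and α = 1 would force 0 ≥ (1−c)∫u², impossible since c < 1; so 1−α > 0. By the sharp Poincaré inequality on H^1_0 of an interval of length L, ∫(u')² ≥ (π/L)²∫u² with equality for the first sine mode sin(π(x−x₀)/L) (x₀ the left endpoint), so the inequality holds for all u iff (1−α)(π/L)² ≥ α − c, i.e. α ≤ ((π/L)² + c)/((π/L)² + 1) = (1 + c(L/π)²)/(1 + (L/π)²). (Direct route, valid since c ≤ 0: Poincaré gives c∫u² ≥ c(L/π)²∫(u')², so a(u,u) ≥ (1 + c(L/π)²)∫(u')², while ||u||_{H^1}² ≤ (1 + (L/π)²)∫(u')²; dividing yields the same α.) With (π/L)² = π^2/36 and c = -1/7, the largest admissible constant is α = ((π/L)² + c)/((π/L)² + 1).
Simplifying, α = (-36/7 + π^2)/(π^2 + 36).


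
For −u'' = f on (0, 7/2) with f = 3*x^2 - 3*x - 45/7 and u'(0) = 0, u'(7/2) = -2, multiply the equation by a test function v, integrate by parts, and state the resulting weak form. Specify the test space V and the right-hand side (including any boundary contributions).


V = H^1(0, 7/2) (v unrestricted at boundary; u is determined up to an additive constant); weak form: ∫_0^7/2 u'v' dx = ∫_0^7/2 (3*x^2 - 3*x - 45/7) v dx − 2·v(7/2) for all v ∈ V.

Multiply both sides by a test function v and integrate from 0 to 7/2:
  ∫_0^7/2 −u''(x) v(x) dx = ∫_0^7/2 f(x) v(x) dx.
Integrate the LHS by parts once:
  ∫_0^7/2 −u'' v dx = −[u'(x) v(x)]_0^7/2 + ∫_0^7/2 u'(x) v'(x) dx.
Thus ∫_0^7/2 u'(x) v'(x) dx = ∫_0^7/2 f(x) v(x) dx + [u'(x) v(x)]_0^7/2.
Choose V so that boundary terms are either known or forced to vanish.
u has inhomogeneous Neumann u'(0) = 0, u'(7/2) = -2. [u' v]_0^7/2 = (-2)·v(7/2) − (0)·v(0) = − 2·v(7/2). Take V = H^1(0, 7/2); boundary term becomes part of RHS.
Weak formulation: find u (satisfying any essential BC) such that ∫_0^7/2 u'(x) v'(x) dx = ∫_0^7/2 f v dx − 2·v(7/2) for all v ∈ V (Neumann data are natural BCs: they enter the RHS as boundary terms).
Substituting f(x) = 3*x^2 - 3*x - 45/7, the right-hand side is ∫_0^7/2 (3*x^2 - 3*x - 45/7) v dx − 2·v(7/2).
Compatibility check (pure Neumann): taking v ≡ 1 ∈ V gives 0 = ∫_0^7/2 f dx + (-2) − (0), i.e. ∫_0^7/2 f dx must equal u'(0) − u'(7/2) = 2. Indeed ∫_0^7/2 (3*x^2 - 3*x - 45/7) dx = 2, so the data are compatible. The solution is then unique only up to an additive constant (fix it e.g. by requiring ∫_0^7/2 u dx = 0).


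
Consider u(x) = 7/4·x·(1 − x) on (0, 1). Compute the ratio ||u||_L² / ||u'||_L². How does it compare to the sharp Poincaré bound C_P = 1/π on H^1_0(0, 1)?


||u||_L² / ||u'||_L² = sqrt(10)/10 < C_P = 1/π.

u(x) = 7/4·x·(1 − x), so u'(x) = 7/4 - 7*x/2.
u(x) = 7/4·x·(1 − x) vanishes at x = 0 and x = 1, so u ∈ H^1_0(0, 1). Differentiate via the product rule and integrate the resulting polynomials term by term.
  ∫_0^1 u² dx = ∫_0^1 (49*x^4/16 - 49*x^3/8 + 49*x^2/16) dx. Term by term:
    ∫_0^1 49*x^4/16 dx = 49/80;  ∫_0^1 -49*x^3/8 dx = -49/32;  ∫_0^1 49*x^2/16 dx = 49/48.
  Sum: 49/80 − 49/32 + 49/48 = 49/480.
  ∫_0^1 (u')² dx = ∫_0^1 (49*x^2/4 - 49*x/4 + 49/16) dx. Term by term:
    ∫_0^1 49*x^2/4 dx = 49/12;  ∫_0^1 -49*x/4 dx = -49/8;  ∫_0^1 49/16 dx = 49/16.
  Sum: 49/12 − 49/8 + 49/16 = 49/48.
∫_0^1 u² dx = 49/480, so ||u||_L² = 7*sqrt(30)/120.
∫_0^1 (u')² dx = 49/48, so ||u'||_L² = 7*sqrt(3)/12.
Ratio ||u||_L² / ||u'||_L² = sqrt(10)/10.
Sharp Poincaré constant on H^1_0(0, 1) is C_P = L/π = 1/π, achieved by sin(π·x).
A polynomial bump cannot attain the sharp Poincaré constant (only the first sine eigenfunction does), so the ratio is strictly less than C_P, consistent with ||u||_L² ≤ C_P ||u'||_L².


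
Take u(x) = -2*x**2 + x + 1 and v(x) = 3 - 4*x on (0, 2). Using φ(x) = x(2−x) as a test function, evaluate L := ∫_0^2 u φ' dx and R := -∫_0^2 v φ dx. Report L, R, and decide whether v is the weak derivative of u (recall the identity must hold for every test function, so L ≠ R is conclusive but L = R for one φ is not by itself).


LHS = 4, RHS = 4/3. No, v is not the weak derivative of u.

u(x) = -2*x**2 + x + 1, classical derivative u'(x) = 1 - 4*x.
φ(x) = x(2−x), so φ'(x) = 2 - 2*x.
Note φ(0) = φ(2) = 0, so the boundary term u·φ vanishes.
LHS = ∫_0^2 u(x) φ'(x) dx = ∫_0^2 (4*x^3 - 6*x^2 + 2) dx. Term by term:
  ∫_0^2 4*x^3 dx = 16;  ∫_0^2 -6*x^2 dx = -16;  ∫_0^2 2 dx = 4.
Sum: 16 − 16 + 4 = 4.
So LHS = 4.
∫_0^2 v(x) φ(x) dx = ∫_0^2 (4*x^3 - 11*x^2 + 6*x) dx. Term by term:
  ∫_0^2 4*x^3 dx = 16;  ∫_0^2 -11*x^2 dx = -88/3;  ∫_0^2 6*x dx = 12.
Sum: 16 − 88/3 + 12 = -4/3.
So RHS = -∫_0^2 v(x) φ(x) dx = 4/3.
LHS − RHS = 8/3 ≠ 0, so the identity fails.
(For a valid weak derivative the identity must hold for EVERY test function, in particular this one. The failure shows v is NOT the weak derivative of u.)
Correct weak derivative would be u'(x) = 1 - 4*x.


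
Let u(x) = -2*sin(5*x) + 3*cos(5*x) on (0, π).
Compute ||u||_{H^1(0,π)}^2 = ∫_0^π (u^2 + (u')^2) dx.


||u||_{H^1(0,π)}^2 = 169*π

u'(x) = -15*sin(5*x) - 10*cos(5*x).
Expand u² and (u')² and integrate term by term on (0, π), using: for integers n ≥ 1, ∫_0^π sin²(nx) dx = ∫_0^π cos²(nx) dx = π/2; for n ≠ n', ∫_0^π sin(nx)sin(n'x) dx = ∫_0^π cos(nx)cos(n'x) dx = 0; and by product-to-sum, ∫_0^π sin(nx)cos(n'x) dx = ½∫_0^π [sin((n+n')x) + sin((n−n')x)] dx, which is 0 when n+n' is even and 2n/(n²−n'²) when n+n' is odd (it need not vanish on (0, π)).
  u² squared terms: (-2)²·∫sin(5x)² dx = 4·π/2 = 2*π;  (3)²·∫cos(5x)² dx = 9·π/2 = 9*π/2.
  u² cross terms: 2·(-2)·(3)·∫sin(5x)·cos(5x) dx = -12·(0) = 0.
  So ∫_0^π u² dx = 2*π + 9*π/2 + 0 = 13*π/2.
  (u')² squared terms: (-15)²·∫sin(5x)² dx = 225·π/2 = 225*π/2;  (-10)²·∫cos(5x)² dx = 100·π/2 = 50*π.
  (u')² cross terms: 2·(-15)·(-10)·∫sin(5x)·cos(5x) dx = 300·(0) = 0.
  So ∫_0^π (u')² dx = 225*π/2 + 50*π + 0 = 325*π/2.
||u||_{H^1}^2 = (13*π/2) + (325*π/2) = 169*π.


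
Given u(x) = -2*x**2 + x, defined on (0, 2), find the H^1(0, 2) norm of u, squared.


||u||_{H^1}^2 = 614/15

The H^1 norm (squared) on an interval (0, L) is
  ||u||_{H^1}^2 = ∫_0^L u(x)^2 dx + ∫_0^L u'(x)^2 dx.
Compute u'(x) = 1 - 4*x.
Then u(x)^2 = 4*x**4 - 4*x**3 + x**2 and u'(x)^2 = 16*x**2 - 8*x + 1.
Integrate each monomial from 0 to 2 using ∫_0^2 c·x^n dx = c·2^(n+1)/(n+1):
  ∫_0^2 u(x)^2 dx = ∫_0^2 (4*x^4 - 4*x^3 + x^2) dx. Term by term:
    ∫_0^2 4*x^4 dx = 128/5;  ∫_0^2 -4*x^3 dx = -16;  ∫_0^2 x^2 dx = 8/3.
  Sum: 128/5 − 16 + 8/3 = 184/15.
  ∫_0^2 u'(x)^2 dx = ∫_0^2 (16*x^2 - 8*x + 1) dx. Term by term:
    ∫_0^2 16*x^2 dx = 128/3;  ∫_0^2 -8*x dx = -16;  ∫_0^2 1 dx = 2.
  Sum: 128/3 − 16 + 2 = 86/3.
Adding: ||u||_{H^1}^2 = 184/15 + 86/3 = 614/15.


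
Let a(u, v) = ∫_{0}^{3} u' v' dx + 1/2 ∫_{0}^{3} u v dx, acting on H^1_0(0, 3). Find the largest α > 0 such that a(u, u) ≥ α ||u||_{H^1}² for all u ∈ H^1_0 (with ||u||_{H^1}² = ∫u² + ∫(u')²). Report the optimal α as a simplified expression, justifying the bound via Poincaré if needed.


α = (9/2 + π^2)/(9 + π^2)

Coercivity of a(·,·) on H^1_0(0, 3) means a(u, u) ≥ α ||u||_{H^1}² for every u ∈ H^1_0.
The interval has length L = 3, and Poincaré/coercivity depend only on L. Here a(u, u) = ∫(u')² + (1/2)·∫u².
Here 0 < c = 1/2 < 1. The condition a(u,u) ≥ α||u||_{H^1}² reads (1−α)∫(u')² ≥ (α−c)∫u². Any admissible α is ≤ 1 (rapidly oscillating u have ∫u²/∫(u')² → 0), and α = 1 would force 0 ≥ (1−c)∫u², impossible since c < 1; so 1−α > 0. By the sharp Poincaré inequality on H^1_0 of an interval of length L, ∫(u')² ≥ (π/L)²∫u² with equality for the first sine mode sin(π(x−x₀)/L) (x₀ the left endpoint), so the inequality holds for all u iff (1−α)(π/L)² ≥ α − c, i.e. α ≤ ((π/L)² + c)/((π/L)² + 1) = (1 + c(L/π)²)/(1 + (L/π)²). With (π/L)² = π^2/9 and c = 1/2, the largest admissible constant is α = ((π/L)² + c)/((π/L)² + 1).
Simplifying, α = (9/2 + π^2)/(9 + π^2).


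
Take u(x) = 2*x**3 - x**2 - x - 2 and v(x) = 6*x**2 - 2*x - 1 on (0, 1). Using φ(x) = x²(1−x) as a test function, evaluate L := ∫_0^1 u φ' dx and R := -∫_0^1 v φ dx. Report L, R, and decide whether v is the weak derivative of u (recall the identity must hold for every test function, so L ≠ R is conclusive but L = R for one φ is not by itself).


LHS = -1/60, RHS = -1/60. Yes, v = u' weakly.

u(x) = 2*x**3 - x**2 - x - 2, classical derivative u'(x) = 6*x**2 - 2*x - 1.
φ(x) = x²(1−x), so φ'(x) = x*(2 - 3*x).
Note φ(0) = φ(1) = 0, so the boundary term u·φ vanishes.
LHS = ∫_0^1 u(x) φ'(x) dx = ∫_0^1 (-6*x^5 + 7*x^4 + x^3 + 4*x^2 - 4*x) dx. Term by term:
  ∫_0^1 -6*x^5 dx = -1;  ∫_0^1 7*x^4 dx = 7/5;  ∫_0^1 x^3 dx = 1/4;
  ∫_0^1 4*x^2 dx = 4/3;  ∫_0^1 -4*x dx = -2.
Sum: -1 + 7/5 + 1/4 + 4/3 − 2 = -1/60.
So LHS = -1/60.
∫_0^1 v(x) φ(x) dx = ∫_0^1 (-6*x^5 + 8*x^4 - x^3 - x^2) dx. Term by term:
  ∫_0^1 -6*x^5 dx = -1;  ∫_0^1 8*x^4 dx = 8/5;  ∫_0^1 -x^3 dx = -1/4;
  ∫_0^1 -x^2 dx = -1/3.
Sum: -1 + 8/5 − 1/4 − 1/3 = 1/60.
So RHS = -∫_0^1 v(x) φ(x) dx = -1/60.
LHS = RHS, so the identity holds for this test φ.
Moreover u is smooth here and v(x) = u'(x) = 6*x**2 - 2*x - 1 pointwise, so the identity holds for every test function. Hence v is the weak derivative of u.


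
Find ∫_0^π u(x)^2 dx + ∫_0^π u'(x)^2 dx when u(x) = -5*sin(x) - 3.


||u||_{H^1(0,π)}^2 = 60 + 34*π

u'(x) = -5*cos(x).
Expand u² and (u')² and integrate term by term on (0, π), using: for integers n ≥ 1, ∫_0^π sin²(nx) dx = ∫_0^π cos²(nx) dx = π/2; for n ≠ n', ∫_0^π sin(nx)sin(n'x) dx = ∫_0^π cos(nx)cos(n'x) dx = 0; and by product-to-sum, ∫_0^π sin(nx)cos(n'x) dx = ½∫_0^π [sin((n+n')x) + sin((n−n')x)] dx, which is 0 when n+n' is even and 2n/(n²−n'²) when n+n' is odd (it need not vanish on (0, π)). For the constant mode: ∫_0^π 1 dx = π, ∫_0^π cos(nx) dx = 0, ∫_0^π sin(nx) dx = (1−(−1)^n)/n.
  u² squared terms: (-3)²·∫1 dx = 9·π = 9*π;  (-5)²·∫sin(x)² dx = 25·π/2 = 25*π/2.
  u² cross terms: 2·(-3)·(-5)·∫1·sin(x) dx = 30·(2) = 60.
  So ∫_0^π u² dx = 9*π + 25*π/2 + 60 = 60 + 43*π/2.
  (u')² squared terms: (-5)²·∫cos(x)² dx = 25·π/2 = 25*π/2.
  So ∫_0^π (u')² dx = 25*π/2.
||u||_{H^1}^2 = (60 + 43*π/2) + (25*π/2) = 60 + 34*π.


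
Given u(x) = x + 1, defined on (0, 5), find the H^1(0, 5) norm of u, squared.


||u||_{H^1}^2 = 230/3

The H^1 norm (squared) on an interval (0, L) is
  ||u||_{H^1}^2 = ∫_0^L u(x)^2 dx + ∫_0^L u'(x)^2 dx.
Compute u'(x) = 1.
Then u(x)^2 = x**2 + 2*x + 1 and u'(x)^2 = 1.
Integrate each monomial from 0 to 5 using ∫_0^5 c·x^n dx = c·5^(n+1)/(n+1):
  ∫_0^5 u(x)^2 dx = ∫_0^5 (x^2 + 2*x + 1) dx. Term by term:
    ∫_0^5 x^2 dx = 125/3;  ∫_0^5 2*x dx = 25;  ∫_0^5 1 dx = 5.
  Sum: 125/3 + 25 + 5 = 215/3.
  ∫_0^5 u'(x)^2 dx = ∫_0^5 (1) dx. Term by term:
    ∫_0^5 1 dx = 5.
Adding: ||u||_{H^1}^2 = 215/3 + 5 = 230/3.


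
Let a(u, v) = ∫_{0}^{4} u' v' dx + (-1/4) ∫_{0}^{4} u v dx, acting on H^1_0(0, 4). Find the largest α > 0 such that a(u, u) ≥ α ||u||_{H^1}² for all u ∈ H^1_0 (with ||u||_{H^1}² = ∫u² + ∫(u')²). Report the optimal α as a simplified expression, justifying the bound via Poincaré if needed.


α = (-4 + π^2)/(π^2 + 16)

Coercivity of a(·,·) on H^1_0(0, 4) means a(u, u) ≥ α ||u||_{H^1}² for every u ∈ H^1_0.
The interval has length L = 4, and Poincaré/coercivity depend only on L. Here a(u, u) = ∫(u')² + (-1/4)·∫u².
Here c = -1/4 < 0 with |c| < (π/L)² = π^2/16, so coercivity still holds. The condition a(u,u) ≥ α||u||_{H^1}² reads (1−α)∫(u')² ≥ (α−c)∫u². Any admissible α is ≤ 1 (rapidly oscillating u have ∫u²/∫(u')² → 0), and α = 1 would force 0 ≥ (1−c)∫u², impossible since c < 1; so 1−α > 0. By the sharp Poincaré inequality on H^1_0 of an interval of length L, ∫(u')² ≥ (π/L)²∫u² with equality for the first sine mode sin(π(x−x₀)/L) (x₀ the left endpoint), so the inequality holds for all u iff (1−α)(π/L)² ≥ α − c, i.e. α ≤ ((π/L)² + c)/((π/L)² + 1) = (1 + c(L/π)²)/(1 + (L/π)²). (Direct route, valid since c ≤ 0: Poincaré gives c∫u² ≥ c(L/π)²∫(u')², so a(u,u) ≥ (1 + c(L/π)²)∫(u')², while ||u||_{H^1}² ≤ (1 + (L/π)²)∫(u')²; dividing yields the same α.) With (π/L)² = π^2/16 and c = -1/4, the largest admissible constant is α = ((π/L)² + c)/((π/L)² + 1).
Simplifying, α = (-4 + π^2)/(π^2 + 16).


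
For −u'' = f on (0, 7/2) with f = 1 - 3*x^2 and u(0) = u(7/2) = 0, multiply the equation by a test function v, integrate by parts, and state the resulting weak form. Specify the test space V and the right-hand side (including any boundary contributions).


V = H^1_0(0, 7/2) (so v(0) = v(7/2) = 0); weak form: ∫_0^7/2 u'v' dx = ∫_0^7/2 (1 - 3*x^2) v dx for all v ∈ V.

Multiply both sides by a test function v and integrate from 0 to 7/2:
  ∫_0^7/2 −u''(x) v(x) dx = ∫_0^7/2 f(x) v(x) dx.
Integrate the LHS by parts once:
  ∫_0^7/2 −u'' v dx = −[u'(x) v(x)]_0^7/2 + ∫_0^7/2 u'(x) v'(x) dx.
Thus ∫_0^7/2 u'(x) v'(x) dx = ∫_0^7/2 f(x) v(x) dx + [u'(x) v(x)]_0^7/2.
Choose V so that boundary terms are either known or forced to vanish.
u is Dirichlet: u(0) = u(7/2) = 0. Let V = H^1_0(0, 7/2); then v(0) = v(7/2) = 0, and [u' v]_0^7/2 = 0.
Weak formulation: find u (satisfying any essential BC) such that ∫_0^7/2 u'(x) v'(x) dx = ∫_0^7/2 f v dx for all v ∈ V.
Substituting f(x) = 1 - 3*x^2, the right-hand side is ∫_0^7/2 (1 - 3*x^2) v dx.


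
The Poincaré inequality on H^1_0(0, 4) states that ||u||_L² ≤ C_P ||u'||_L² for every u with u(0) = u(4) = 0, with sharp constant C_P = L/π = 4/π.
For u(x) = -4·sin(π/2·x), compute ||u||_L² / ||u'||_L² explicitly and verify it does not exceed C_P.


||u||_L² / ||u'||_L² = 2/π < C_P = 4/π.

u(x) = -4·sin(π/2·x), so u'(x) = -2*π*cos(π*x/2).
Writing u(x) = A·sin(kπx/L) with A = -4 and k = 2, use ∫_0^L sin²(kπx/L) dx = L/2 and ∫_0^L cos²(kπx/L) dx = L/2.
u² = 16·sin²(π/2·x) and (u')² = 4*π^2·cos²(π/2·x), and each of sin², cos² integrates to L/2 = 2 over (0, 4).
∫_0^4 u² dx = 32, so ||u||_L² = 4*sqrt(2).
∫_0^4 (u')² dx = 8*π^2, so ||u'||_L² = 2*sqrt(2)*π.
Ratio ||u||_L² / ||u'||_L² = 2/π.
Sharp Poincaré constant on H^1_0(0, 4) is C_P = L/π = 4/π, achieved by sin(π/4·x).
This is the k = 2 harmonic; the ratio L/(kπ) is strictly less than C_P = L/π, consistent with the sharp inequality ||u||_L² ≤ C_P ||u'||_L².


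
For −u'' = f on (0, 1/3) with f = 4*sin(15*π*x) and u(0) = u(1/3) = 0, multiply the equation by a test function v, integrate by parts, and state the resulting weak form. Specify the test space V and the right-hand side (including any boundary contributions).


V = H^1_0(0, 1/3) (so v(0) = v(1/3) = 0); weak form: ∫_0^1/3 u'v' dx = ∫_0^1/3 (4*sin(15*π*x)) v dx for all v ∈ V.

Multiply both sides by a test function v and integrate from 0 to 1/3:
  ∫_0^1/3 −u''(x) v(x) dx = ∫_0^1/3 f(x) v(x) dx.
Integrate the LHS by parts once:
  ∫_0^1/3 −u'' v dx = −[u'(x) v(x)]_0^1/3 + ∫_0^1/3 u'(x) v'(x) dx.
Thus ∫_0^1/3 u'(x) v'(x) dx = ∫_0^1/3 f(x) v(x) dx + [u'(x) v(x)]_0^1/3.
Choose V so that boundary terms are either known or forced to vanish.
u is Dirichlet: u(0) = u(1/3) = 0. Let V = H^1_0(0, 1/3); then v(0) = v(1/3) = 0, and [u' v]_0^1/3 = 0.
Weak formulation: find u (satisfying any essential BC) such that ∫_0^1/3 u'(x) v'(x) dx = ∫_0^1/3 f v dx for all v ∈ V.
Substituting f(x) = 4*sin(15*π*x), the right-hand side is ∫_0^1/3 (4*sin(15*π*x)) v dx.


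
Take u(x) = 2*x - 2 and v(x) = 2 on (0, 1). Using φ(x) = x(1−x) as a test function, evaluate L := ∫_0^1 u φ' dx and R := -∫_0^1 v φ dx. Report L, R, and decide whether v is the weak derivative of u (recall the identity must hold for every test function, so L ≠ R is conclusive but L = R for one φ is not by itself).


LHS = -1/3, RHS = -1/3. Yes, v = u' weakly.

u(x) = 2*x - 2, classical derivative u'(x) = 2.
φ(x) = x(1−x), so φ'(x) = 1 - 2*x.
Note φ(0) = φ(1) = 0, so the boundary term u·φ vanishes.
LHS = ∫_0^1 u(x) φ'(x) dx = ∫_0^1 (-4*x^2 + 6*x - 2) dx. Term by term:
  ∫_0^1 -4*x^2 dx = -4/3;  ∫_0^1 6*x dx = 3;  ∫_0^1 -2 dx = -2.
Sum: -4/3 + 3 − 2 = -1/3.
So LHS = -1/3.
∫_0^1 v(x) φ(x) dx = ∫_0^1 (-2*x^2 + 2*x) dx. Term by term:
  ∫_0^1 -2*x^2 dx = -2/3;  ∫_0^1 2*x dx = 1.
Sum: -2/3 + 1 = 1/3.
So RHS = -∫_0^1 v(x) φ(x) dx = -1/3.
LHS = RHS, so the identity holds for this test φ.
Moreover u is smooth here and v(x) = u'(x) = 2 pointwise, so the identity holds for every test function. Hence v is the weak derivative of u.
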